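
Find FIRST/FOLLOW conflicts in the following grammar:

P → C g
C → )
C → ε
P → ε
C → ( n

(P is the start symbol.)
No FIRST/FOLLOW conflicts.

A FIRST/FOLLOW conflict occurs when a non-terminal N has a nullable alternative N → β (β ⇒* ε) and another alternative N → α with FIRST(α) ∩ FOLLOW(N) ≠ ∅: on such a lookahead the parser cannot decide between expanding α and letting N vanish via β.

Nullable non-terminals: C, P.
FIRST sets used below: FIRST(C) = { '(', ')', ε }

C: nullable alternative(s) C → ε; FOLLOW(C) = { 'g' }
  C → ): FIRST \ {ε} = { ')' } — disjoint from FOLLOW(C)
  C → ε: FIRST \ {ε} = { } — this is the only nullable alternative, skip
  C → ( n: FIRST \ {ε} = { '(' } — disjoint from FOLLOW(C)

P: nullable alternative(s) P → ε; FOLLOW(P) = { $ }
  P → C g: FIRST \ {ε} = { '(', ')', 'g' } — disjoint from FOLLOW(P)
  P → ε: FIRST \ {ε} = { } — this is the only nullable alternative, skip

No FIRST/FOLLOW conflicts found.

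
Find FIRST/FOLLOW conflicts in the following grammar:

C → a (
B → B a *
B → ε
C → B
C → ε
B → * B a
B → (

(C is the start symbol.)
Nullable non-terminals: B, C.
FIRST sets used below: FIRST(B) = { '(', '*', 'a', ε }

B: nullable alternative(s) B → ε; FOLLOW(B) = { $, 'a' }
  B → B a *: FIRST \ {ε} = { '(', '*', 'a' } — overlaps FOLLOW(B) on { 'a' }: CONFLICT
  B → ε: FIRST \ {ε} = { } — this is the only nullable alternative, skip
  B → * B a: FIRST \ {ε} = { '*' } — disjoint from FOLLOW(B)
  B → (: FIRST \ {ε} = { '(' } — disjoint from FOLLOW(B)

C: nullable alternative(s) C → B, C → ε; FOLLOW(C) = { $ }
  C → a (: FIRST \ {ε} = { 'a' } — disjoint from FOLLOW(C)
  C → B: FIRST \ {ε} = { '(', '*', 'a' } — disjoint from FOLLOW(C)
  C → ε: FIRST \ {ε} = { } — disjoint from FOLLOW(C)

So the grammar has 1 FIRST/FOLLOW conflict (marked CONFLICT above).

Answer: Yes. B → B a '*' with FOLLOW(B) on { 'a' }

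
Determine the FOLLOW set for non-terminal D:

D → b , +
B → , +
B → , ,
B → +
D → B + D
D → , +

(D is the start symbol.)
To compute FOLLOW(D), find every occurrence of D on a right-hand side N → α D β: add FIRST(β) \ {ε}, and if β is empty or nullable also add FOLLOW(N). Iterate to a fixed point.

D is the start symbol, so $ ∈ FOLLOW(D).
In D → B + D: D is at the end; this adds FOLLOW(D) to itself — nothing new

Taking the union: FOLLOW(D) = { $ }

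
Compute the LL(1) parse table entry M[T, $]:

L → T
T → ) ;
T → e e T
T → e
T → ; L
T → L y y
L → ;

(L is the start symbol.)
Empty (error entry)

To find M[T, $], we find productions for T where $ is in the predict set (PREDICT(N → α) = (FIRST(α) \ {ε}) ∪ (FOLLOW(N) if α ⇒* ε)).

Relevant sets:
  FIRST(L) = { ')', ';', 'e' }

T → ) ;: PREDICT = { ')' }
T → e e T: PREDICT = { 'e' }
T → e: PREDICT = { 'e' }
T → ; L: PREDICT = { ';' }
T → L y y: PREDICT = { ')', ';', 'e' }

M[T, $] is empty (no production applies)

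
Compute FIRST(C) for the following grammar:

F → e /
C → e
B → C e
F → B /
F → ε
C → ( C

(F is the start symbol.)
To compute FIRST(C), examine every production with C on the left-hand side, reading each right-hand side left to right until a non-nullable symbol is reached.

From C → e:
  - e is a terminal: add 'e' and stop
From C → ( C:
  - '(' is a terminal: add '(' and stop

Collecting: FIRST(C) = { '(', 'e' }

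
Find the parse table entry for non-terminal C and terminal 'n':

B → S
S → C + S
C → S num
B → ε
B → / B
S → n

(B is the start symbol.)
To find M[C, 'n'], we find productions for C where 'n' is in the predict set (PREDICT(N → α) = (FIRST(α) \ {ε}) ∪ (FOLLOW(N) if α ⇒* ε)).

Relevant sets:
  FIRST(S) = { 'n' }

C → S num: PREDICT = { 'n' }
  'n' is in predict set, so this production goes in M[C, 'n']

M[C, 'n'] = C → S num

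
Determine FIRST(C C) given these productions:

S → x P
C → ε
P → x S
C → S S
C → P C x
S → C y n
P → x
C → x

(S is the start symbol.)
{ 'x', 'y', ε }

FIRST sets of the non-terminals involved (from the grammar, by fixed-point iteration):
  FIRST(C) = { 'x', 'y', ε }

To compute FIRST(C C), process the symbols left to right:
Symbol C is a non-terminal. Add FIRST(C) \ {ε} = { 'x', 'y' }
C is nullable (ε ∈ FIRST(C)), continue to the next symbol.
Symbol C is a non-terminal. Add FIRST(C) \ {ε} = { 'x', 'y' }
C is nullable (ε ∈ FIRST(C)), continue to the next symbol.
All symbols are nullable, so ε is in the result.
FIRST(C C) = { 'x', 'y', ε }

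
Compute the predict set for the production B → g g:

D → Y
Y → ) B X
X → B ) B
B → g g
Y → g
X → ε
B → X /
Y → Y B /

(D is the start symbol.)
PREDICT(B → g g) = (FIRST(RHS) \ {ε}) ∪ (FOLLOW(B) if ε ∈ FIRST(RHS), i.e. RHS ⇒* ε)
FIRST(g g) = { 'g' }
ε ∉ FIRST(g g), so FOLLOW(B) is not added.
PREDICT(B → g g) = { 'g' }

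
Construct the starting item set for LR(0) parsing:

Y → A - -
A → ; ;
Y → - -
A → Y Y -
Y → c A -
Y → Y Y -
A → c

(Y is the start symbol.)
{ [A → . ; ;], [A → . Y Y -], [A → . c], [Y → . - -], [Y → . A - -], [Y → . Y Y -], [Y → . c A -], [Y' → . Y] }

First, augment the grammar with Y' → Y
I₀ = CLOSURE({ [Y' → . Y] }):
  [Y' → . Y] has the dot before Y: add [Y → . A - -], [Y → . - -], [Y → . c A -], [Y → . Y Y -]
  [Y → . A - -] has the dot before A: add [A → . ; ;], [A → . Y Y -], [A → . c]
No further items can be added.

I₀ = { [A → . ; ;], [A → . Y Y -], [A → . c], [Y → . - -], [Y → . A - -], [Y → . Y Y -], [Y → . c A -], [Y' → . Y] }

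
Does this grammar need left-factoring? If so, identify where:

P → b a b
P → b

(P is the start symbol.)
Yes, P has productions with common prefix 'b'

Left-factoring is needed when two productions for the same non-terminal
share a common prefix on the right-hand side.

Productions for P:
  P → b a b
  P → b

Found common prefix 'b' in productions for P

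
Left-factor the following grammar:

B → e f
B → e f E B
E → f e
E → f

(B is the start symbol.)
Left-factoring transforms A → αβ₁ | αβ₂ into A → αA' and A' → β₁ | β₂
(α is the longest common prefix among the alternatives). Repeat until
no nonterminal has two alternatives with a common prefix.

Round 1: B has alternatives sharing prefix 'e f'. Introduce B': B → e f B'
  Add: B' → ε
  Add: B' → E B

Round 2: E has alternatives sharing prefix 'f'. Introduce E': E → f E'
  Add: E' → e
  Add: E' → ε

No remaining common prefixes — done.

Resulting grammar:
B → e f B'
B' → ε
B' → E B
E → f E'
E' → e
E' → ε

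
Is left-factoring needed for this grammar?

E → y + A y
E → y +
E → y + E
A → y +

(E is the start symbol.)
Yes, E has productions with common prefix 'y +'

Left-factoring is needed when two productions for the same non-terminal
share a common prefix on the right-hand side.

Productions for E:
  E → y + A y
  E → y +
  E → y + E

Found common prefix 'y +' in productions for E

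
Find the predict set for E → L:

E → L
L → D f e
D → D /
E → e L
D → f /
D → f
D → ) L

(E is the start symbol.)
PREDICT(E → L) = (FIRST(RHS) \ {ε}) ∪ (FOLLOW(E) if ε ∈ FIRST(RHS), i.e. RHS ⇒* ε)
FIRST(L) = { ')', 'f' }
FIRST(L) = { ')', 'f' }
ε ∉ FIRST(L), so FOLLOW(E) is not added.
PREDICT(E → L) = { ')', 'f' }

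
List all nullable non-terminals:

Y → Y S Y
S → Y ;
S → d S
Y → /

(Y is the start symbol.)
A non-terminal is nullable if it can derive ε (the empty string): either it has an ε-production, or it has a production whose right-hand side consists entirely of nullable non-terminals.

There are no ε-productions, so no non-terminal can derive ε.
No non-terminals are nullable.

Answer: None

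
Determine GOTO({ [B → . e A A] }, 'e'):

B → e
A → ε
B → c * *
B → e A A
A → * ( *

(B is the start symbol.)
GOTO(I, 'e') = CLOSURE({ [A → αX.β] : [A → α.Xβ] ∈ I, X = 'e' })

Items with dot before 'e', with the dot advanced:
  [B → . e A A] → [B → e . A A]
Closure of the advanced items:
  [B → e . A A] has the dot before A: add [A → .], [A → . * ( *]

GOTO = { [A → . * ( *], [A → .], [B → e . A A] }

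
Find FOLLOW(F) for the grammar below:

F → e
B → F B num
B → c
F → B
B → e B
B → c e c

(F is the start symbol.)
{ $, 'c', 'e' }

F is the start symbol, so $ ∈ FOLLOW(F).
In B → F B num: F is followed by B num, add FIRST(B num) \ {ε} = { 'c', 'e' }

Taking the union: FOLLOW(F) = { $, 'c', 'e' }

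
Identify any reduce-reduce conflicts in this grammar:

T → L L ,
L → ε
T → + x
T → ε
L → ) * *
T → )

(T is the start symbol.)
Yes — I0: [L → .] vs [T → .]

A reduce-reduce conflict occurs when an LR(0) state has two complete items [A → α .] and [B → β .] — both call for a reduction, and with no lookahead the parser cannot choose between them.

Augment with T' → T and build the canonical LR(0) collection (I0 = CLOSURE({[T' → . T]}), then GOTO on every symbol after a dot until no new states appear). It has 11 states:
  I0: { [L → . ) * *], [L → .], [T → . )], [T → . + x], [T → . L L ,], [T → .], [T' → . T] }  — shift, 2 reduces
  I1: { [L → ) . * *], [T → ) .] }  — shift, reduce
  I2: { [T → + . x] }  — shift
  I3: { [L → . ) * *], [L → .], [T → L . L ,] }  — shift, reduce
  I4: { [T' → T .] }  — accept
  I5: { [L → ) . * *] }  — shift
  I6: { [T → L L . ,] }  — shift
  I7: { [T → L L , .] }  — reduce
  I8: { [L → ) * . *] }  — shift
  I9: { [L → ) * * .] }  — reduce
  I10: { [T → + x .] }  — reduce

I0 contains complete items [L → .], [T → .] — reduce-reduce conflict.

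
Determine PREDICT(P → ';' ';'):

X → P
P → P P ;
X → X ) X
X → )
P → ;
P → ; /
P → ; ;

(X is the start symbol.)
PREDICT(P → ';' ';') = (FIRST(RHS) \ {ε}) ∪ (FOLLOW(P) if ε ∈ FIRST(RHS), i.e. RHS ⇒* ε)
FIRST(';' ';') = { ';' }
ε ∉ FIRST(';' ';'), so FOLLOW(P) is not added.
PREDICT(P → ';' ';') = { ';' }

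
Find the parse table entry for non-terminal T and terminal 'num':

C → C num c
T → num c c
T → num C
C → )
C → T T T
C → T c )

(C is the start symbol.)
T → num c c, T → num C

To find M[T, 'num'], we find productions for T where 'num' is in the predict set (PREDICT(N → α) = (FIRST(α) \ {ε}) ∪ (FOLLOW(N) if α ⇒* ε)).

T → num c c: PREDICT = { 'num' }
  'num' is in predict set, so this production goes in M[T, 'num']
T → num C: PREDICT = { 'num' }
  'num' is in predict set, so this production goes in M[T, 'num']

M[T, 'num'] = T → num c c, T → num C  (a multiply-defined cell — the grammar is not LL(1))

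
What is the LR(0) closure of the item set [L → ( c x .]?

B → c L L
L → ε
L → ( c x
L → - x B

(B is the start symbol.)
{ [L → ( c x .] }

To compute CLOSURE, for each item [A → α.Bβ] where B is a non-terminal, add [B → .γ] for all productions B → γ; repeat for the newly added items until nothing changes.

Start with: [L → ( c x .]
The dot is at the end, so nothing is added.

CLOSURE = { [L → ( c x .] }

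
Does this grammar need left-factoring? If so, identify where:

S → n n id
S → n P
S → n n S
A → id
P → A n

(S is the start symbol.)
Left-factoring is needed when two productions for the same non-terminal
share a common prefix on the right-hand side.

Productions for S:
  S → n n id
  S → n P
  S → n n S

Found common prefix 'n' in productions for S

Answer: Yes, S has productions with common prefix 'n'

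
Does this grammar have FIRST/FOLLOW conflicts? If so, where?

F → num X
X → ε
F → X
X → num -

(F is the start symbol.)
No FIRST/FOLLOW conflicts.

A FIRST/FOLLOW conflict occurs when a non-terminal N has a nullable alternative N → β (β ⇒* ε) and another alternative N → α with FIRST(α) ∩ FOLLOW(N) ≠ ∅: on such a lookahead the parser cannot decide between expanding α and letting N vanish via β.

Nullable non-terminals: F, X.
FIRST sets used below: FIRST(X) = { 'num', ε }

F: nullable alternative(s) F → X; FOLLOW(F) = { $ }
  F → num X: FIRST \ {ε} = { 'num' } — disjoint from FOLLOW(F)
  F → X: FIRST \ {ε} = { 'num' } — this is the only nullable alternative, skip

X: nullable alternative(s) X → ε; FOLLOW(X) = { $ }
  X → ε: FIRST \ {ε} = { } — this is the only nullable alternative, skip
  X → num -: FIRST \ {ε} = { 'num' } — disjoint from FOLLOW(X)

No FIRST/FOLLOW conflicts found.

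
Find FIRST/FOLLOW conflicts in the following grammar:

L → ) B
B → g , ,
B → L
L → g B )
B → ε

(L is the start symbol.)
Yes. B → L with FOLLOW(B) on { ')' }

Nullable non-terminals: B.
FIRST sets used below: FIRST(L) = { ')', 'g' }

B: nullable alternative(s) B → ε; FOLLOW(B) = { $, ')' }
  B → g , ,: FIRST \ {ε} = { 'g' } — disjoint from FOLLOW(B)
  B → L: FIRST \ {ε} = { ')', 'g' } — overlaps FOLLOW(B) on { ')' }: CONFLICT
  B → ε: FIRST \ {ε} = { } — this is the only nullable alternative, skip

L has no nullable alternative, so no FIRST/FOLLOW check is needed there.

So the grammar has 1 FIRST/FOLLOW conflict (marked CONFLICT above).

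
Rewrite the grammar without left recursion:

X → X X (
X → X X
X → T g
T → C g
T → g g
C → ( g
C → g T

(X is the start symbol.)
X is directly left-recursive. The standard transformation for
  A → A α₁ | ... | A α_m | β₁ | ... | β_n
is
  A  → β₁ A' | ... | β_n A'
  A' → α₁ A' | ... | α_m A' | ε

X → T g becomes X → T g X'
X → X X ( becomes X' → X ( X'
X → X X becomes X' → X X'
Add X' → ε

Productions for other non-terminals are unchanged:
  T → C g
  T → g g
  C → ( g
  C → g T

Resulting grammar:
X → T g X'
X' → X ( X'
X' → X X'
X' → ε
T → C g
T → g g
C → ( g
C → g T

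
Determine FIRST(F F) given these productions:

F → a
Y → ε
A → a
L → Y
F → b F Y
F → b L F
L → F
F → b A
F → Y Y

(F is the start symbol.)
{ 'a', 'b', ε }

FIRST sets of the non-terminals involved (from the grammar, by fixed-point iteration):
  FIRST(F) = { 'a', 'b', ε }

To compute FIRST(F F), process the symbols left to right:
Symbol F is a non-terminal. Add FIRST(F) \ {ε} = { 'a', 'b' }
F is nullable (ε ∈ FIRST(F)), continue to the next symbol.
Symbol F is a non-terminal. Add FIRST(F) \ {ε} = { 'a', 'b' }
F is nullable (ε ∈ FIRST(F)), continue to the next symbol.
All symbols are nullable, so ε is in the result.
FIRST(F F) = { 'a', 'b', ε }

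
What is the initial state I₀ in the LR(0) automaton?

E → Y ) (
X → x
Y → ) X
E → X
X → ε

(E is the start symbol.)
First, augment the grammar with E' → E
I₀ = CLOSURE({ [E' → . E] }):
  [E' → . E] has the dot before E: add [E → . Y ) (], [E → . X]
  [E → . Y ) (] has the dot before Y: add [Y → . ) X]
  [E → . X] has the dot before X: add [X → . x], [X → .]
No further items can be added.

I₀ = { [E → . X], [E → . Y ) (], [E' → . E], [X → . x], [X → .], [Y → . ) X] }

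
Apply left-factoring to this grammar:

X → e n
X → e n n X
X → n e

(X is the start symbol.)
Left-factoring transforms A → αβ₁ | αβ₂ into A → αA' and A' → β₁ | β₂
(α is the longest common prefix among the alternatives). Repeat until
no nonterminal has two alternatives with a common prefix.

Round 1: X has alternatives sharing prefix 'e n'. Introduce X': X → e n X'
  Add: X' → ε
  Add: X' → n X

No remaining common prefixes — done.

Resulting grammar:
X → e n X'
X' → ε
X' → n X
X → n e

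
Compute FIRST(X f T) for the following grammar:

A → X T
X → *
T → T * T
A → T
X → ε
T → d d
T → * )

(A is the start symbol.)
FIRST sets of the non-terminals involved (from the grammar, by fixed-point iteration):
  FIRST(X) = { '*', ε }

To compute FIRST(X f T), process the symbols left to right:
Symbol X is a non-terminal. Add FIRST(X) \ {ε} = { '*' }
X is nullable (ε ∈ FIRST(X)), continue to the next symbol.
Symbol f is a terminal. Add 'f' and stop.
FIRST(X f T) = { '*', 'f' }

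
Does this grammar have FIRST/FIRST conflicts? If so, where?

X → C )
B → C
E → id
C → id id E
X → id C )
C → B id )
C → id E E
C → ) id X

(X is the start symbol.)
A FIRST/FIRST conflict occurs when two productions N → α and N → β for the same non-terminal have FIRST(α) ∩ FIRST(β) ≠ ∅ (with ε ∈ FIRST of a nullable right-hand side, so two nullable alternatives also conflict).

FIRST sets of the non-terminals at (or reachable through a nullable prefix from) the front of some alternative:
  FIRST(C) = { ')', 'id' }
  FIRST(B) = { ')', 'id' }

Productions for X:
  X → C ): FIRST = { ')', 'id' }
  X → id C ): FIRST = { 'id' }
Productions for C:
  C → id id E: FIRST = { 'id' }
  C → B id ): FIRST = { ')', 'id' }
  C → id E E: FIRST = { 'id' }
  C → ) id X: FIRST = { ')' }
B, E have only one production, so no FIRST/FIRST conflict is possible there.

Conflict for X: X → C ) and X → id C )
  Overlap: { 'id' }
Conflict for C: C → id id E and C → B id )
  Overlap: { 'id' }
Conflict for C: C → id id E and C → id E E
  Overlap: { 'id' }
Conflict for C: C → B id ) and C → id E E
  Overlap: { 'id' }
Conflict for C: C → B id ) and C → ) id X
  Overlap: { ')' }

Answer: Yes. X → C ')' / X → id C ')' on { 'id' }; C → id id E / C → B id ')' on { 'id' }; C → id id E / C → id E E on { 'id' }; C → B id ')' / C → id E E on { 'id' }; C → B id ')' / C → ')' id X on { ')' }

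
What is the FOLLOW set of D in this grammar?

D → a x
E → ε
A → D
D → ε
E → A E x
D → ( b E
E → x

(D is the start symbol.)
To compute FOLLOW(D), find every occurrence of D on a right-hand side N → α D β: add FIRST(β) \ {ε}, and if β is empty or nullable also add FOLLOW(N). Iterate to a fixed point.

D is the start symbol, so $ ∈ FOLLOW(D).
In A → D: D is at the end, add FOLLOW(A)

The FOLLOW sets referred to above (computed the same way, to a fixed point):
  FOLLOW(A) = { '(', 'a', 'x' }

Taking the union: FOLLOW(D) = { $, '(', 'a', 'x' }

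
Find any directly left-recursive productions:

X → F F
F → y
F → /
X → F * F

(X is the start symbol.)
Direct left recursion occurs when N → N α for some non-terminal N (the right-hand side begins with the left-hand side itself).

X → F F: starts with F
F → y: starts with y
F → /: starts with '/'
X → F * F: starts with F

No direct left recursion found.

Answer: No direct left recursion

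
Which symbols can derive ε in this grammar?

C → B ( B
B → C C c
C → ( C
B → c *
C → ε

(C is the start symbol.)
ε-productions: C → ε
So C is immediately nullable.
No further non-terminal can be added: every production for the remaining non-terminals contains a terminal or a non-nullable non-terminal.
Nullable = { 'C' }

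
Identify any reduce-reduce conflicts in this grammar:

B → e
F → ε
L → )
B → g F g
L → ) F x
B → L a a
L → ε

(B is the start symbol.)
A reduce-reduce conflict occurs when an LR(0) state has two complete items [A → α .] and [B → β .] — both call for a reduction, and with no lookahead the parser cannot choose between them.

Augment with B' → B and build the canonical LR(0) collection (I0 = CLOSURE({[B' → . B]}), then GOTO on every symbol after a dot until no new states appear). It has 12 states:
  I0: { [B → . L a a], [B → . e], [B → . g F g], [B' → . B], [L → . ) F x], [L → . )], [L → .] }  — shift, reduce
  I1: { [F → .], [L → ) . F x], [L → ) .] }  — 2 reduces
  I2: { [B' → B .] }  — accept
  I3: { [B → L . a a] }  — shift
  I4: { [B → e .] }  — reduce
  I5: { [B → g . F g], [F → .] }  — reduce
  I6: { [B → g F . g] }  — shift
  I7: { [B → g F g .] }  — reduce
  I8: { [B → L a . a] }  — shift
  I9: { [B → L a a .] }  — reduce
  I10: { [L → ) F . x] }  — shift
  I11: { [L → ) F x .] }  — reduce

I1 contains complete items [F → .], [L → ) .] — reduce-reduce conflict.

Answer: Yes — I1: [F → .] vs [L → ) .]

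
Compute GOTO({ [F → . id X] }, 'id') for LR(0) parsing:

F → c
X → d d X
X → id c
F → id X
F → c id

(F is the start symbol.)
{ [F → id . X], [X → . d d X], [X → . id c] }

GOTO(I, 'id') = CLOSURE({ [A → αX.β] : [A → α.Xβ] ∈ I, X = 'id' })

Items with dot before 'id', with the dot advanced:
  [F → . id X] → [F → id . X]
Closure of the advanced items:
  [F → id . X] has the dot before X: add [X → . d d X], [X → . id c]

GOTO = { [F → id . X], [X → . d d X], [X → . id c] }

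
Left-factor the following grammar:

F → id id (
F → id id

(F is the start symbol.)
Left-factoring transforms A → αβ₁ | αβ₂ into A → αA' and A' → β₁ | β₂
(α is the longest common prefix among the alternatives). Repeat until
no nonterminal has two alternatives with a common prefix.

Round 1: F has alternatives sharing prefix 'id id'. Introduce F': F → id id F'
  Add: F' → (
  Add: F' → ε

No remaining common prefixes — done.

Resulting grammar:
F → id id F'
F' → (
F' → ε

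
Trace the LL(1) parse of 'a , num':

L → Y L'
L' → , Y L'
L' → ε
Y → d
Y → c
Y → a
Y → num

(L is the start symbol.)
LL(1) parsing maintains a stack (initially the start symbol over $) and the input. At each step: if the stack top is a terminal, match it against the current input token; if it is a non-terminal N, replace it with the RHS of M[N, lookahead] (the unique production whose predict set contains the lookahead).

Stack is shown with the top on the left.

Stack     Input      Action
---------------------------
L $       a , num $  output L → Y L'
Y L' $    a , num $  output Y → a
a L' $    a , num $  match 'a'
L' $      , num $    output L' → , Y L'
, Y L' $  , num $    match ','
Y L' $    num $      output Y → num
num L' $  num $      match 'num'
L' $      $          output L' → ε
$         $          accept

The string is accepted.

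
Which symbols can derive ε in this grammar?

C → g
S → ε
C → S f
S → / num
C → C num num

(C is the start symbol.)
ε-productions: S → ε
So S is immediately nullable.
No further non-terminal can be added: every production for the remaining non-terminals contains a terminal or a non-nullable non-terminal.
Nullable = { 'S' }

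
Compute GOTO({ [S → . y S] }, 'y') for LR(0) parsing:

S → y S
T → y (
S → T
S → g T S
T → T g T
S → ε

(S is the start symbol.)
{ [S → . T], [S → . g T S], [S → . y S], [S → .], [S → y . S], [T → . T g T], [T → . y (] }

GOTO(I, 'y') = CLOSURE({ [A → αX.β] : [A → α.Xβ] ∈ I, X = 'y' })

Items with dot before 'y', with the dot advanced:
  [S → . y S] → [S → y . S]
Closure of the advanced items:
  [S → y . S] has the dot before S: add [S → . y S], [S → . T], [S → . g T S], [S → .]
  [S → . T] has the dot before T: add [T → . y (], [T → . T g T]

GOTO = { [S → . T], [S → . g T S], [S → . y S], [S → .], [S → y . S], [T → . T g T], [T → . y (] }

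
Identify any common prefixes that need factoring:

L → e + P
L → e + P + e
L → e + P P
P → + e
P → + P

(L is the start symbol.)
Yes, L has productions with common prefix 'e + P'; P has productions with common prefix '+'

Left-factoring is needed when two productions for the same non-terminal
share a common prefix on the right-hand side.

Productions for L:
  L → e + P
  L → e + P + e
  L → e + P P
Productions for P:
  P → + e
  P → + P

Found common prefix 'e + P' in productions for L
Found common prefix '+' in productions for P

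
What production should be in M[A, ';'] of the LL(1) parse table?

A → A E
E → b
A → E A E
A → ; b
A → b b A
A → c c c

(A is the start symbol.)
To find M[A, ';'], we find productions for A where ';' is in the predict set (PREDICT(N → α) = (FIRST(α) \ {ε}) ∪ (FOLLOW(N) if α ⇒* ε)).

Relevant sets:
  FIRST(A) = { ';', 'b', 'c' }
  FIRST(E) = { 'b' }

A → A E: PREDICT = { ';', 'b', 'c' }
  ';' is in predict set, so this production goes in M[A, ';']
A → E A E: PREDICT = { 'b' }
A → ; b: PREDICT = { ';' }
  ';' is in predict set, so this production goes in M[A, ';']
A → b b A: PREDICT = { 'b' }
A → c c c: PREDICT = { 'c' }

M[A, ';'] = A → A E, A → ; b  (a multiply-defined cell — the grammar is not LL(1))

Answer: A → A E, A → ; b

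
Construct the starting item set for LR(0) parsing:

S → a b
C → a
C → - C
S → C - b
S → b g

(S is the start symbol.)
{ [C → . - C], [C → . a], [S → . C - b], [S → . a b], [S → . b g], [S' → . S] }

First, augment the grammar with S' → S
I₀ = CLOSURE({ [S' → . S] }):
  [S' → . S] has the dot before S: add [S → . a b], [S → . C - b], [S → . b g]
  [S → . C - b] has the dot before C: add [C → . a], [C → . - C]
No further items can be added.

I₀ = { [C → . - C], [C → . a], [S → . C - b], [S → . a b], [S → . b g], [S' → . S] }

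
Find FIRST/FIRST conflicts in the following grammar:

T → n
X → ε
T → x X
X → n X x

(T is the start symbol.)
Productions for T:
  T → n: FIRST = { 'n' }
  T → x X: FIRST = { 'x' }
Productions for X:
  X → ε: FIRST = { ε }
  X → n X x: FIRST = { 'n' }

All alternatives of each non-terminal have pairwise disjoint FIRST sets.

Answer: No FIRST/FIRST conflicts.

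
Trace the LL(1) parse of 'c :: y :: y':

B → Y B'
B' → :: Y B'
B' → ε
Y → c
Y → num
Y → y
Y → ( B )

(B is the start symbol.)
LL(1) parsing maintains a stack (initially the start symbol over $) and the input. At each step: if the stack top is a terminal, match it against the current input token; if it is a non-terminal N, replace it with the RHS of M[N, lookahead] (the unique production whose predict set contains the lookahead).

Stack is shown with the top on the left.

Stack      Input          Action
--------------------------------
B $        c :: y :: y $  output B → Y B'
Y B' $     c :: y :: y $  output Y → c
c B' $     c :: y :: y $  match 'c'
B' $       :: y :: y $    output B' → :: Y B'
:: Y B' $  :: y :: y $    match '::'
Y B' $     y :: y $       output Y → y
y B' $     y :: y $       match 'y'
B' $       :: y $         output B' → :: Y B'
:: Y B' $  :: y $         match '::'
Y B' $     y $            output Y → y
y B' $     y $            match 'y'
B' $       $              output B' → ε
$          $              accept

The string is accepted.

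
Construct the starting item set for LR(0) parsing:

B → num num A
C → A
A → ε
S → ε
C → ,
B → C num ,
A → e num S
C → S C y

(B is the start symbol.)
{ [A → . e num S], [A → .], [B → . C num ,], [B → . num num A], [B' → . B], [C → . ,], [C → . A], [C → . S C y], [S → .] }

First, augment the grammar with B' → B
I₀ = CLOSURE({ [B' → . B] }):
  [B' → . B] has the dot before B: add [B → . num num A], [B → . C num ,]
  [B → . C num ,] has the dot before C: add [C → . A], [C → . ,], [C → . S C y]
  [C → . A] has the dot before A: add [A → .], [A → . e num S]
  [C → . S C y] has the dot before S: add [S → .]
No further items can be added.

I₀ = { [A → . e num S], [A → .], [B → . C num ,], [B → . num num A], [B' → . B], [C → . ,], [C → . A], [C → . S C y], [S → .] }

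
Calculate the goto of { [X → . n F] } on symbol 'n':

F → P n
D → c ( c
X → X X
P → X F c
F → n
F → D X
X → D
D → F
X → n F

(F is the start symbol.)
GOTO(I, 'n') = CLOSURE({ [A → αX.β] : [A → α.Xβ] ∈ I, X = 'n' })

Items with dot before 'n', with the dot advanced:
  [X → . n F] → [X → n . F]
Closure of the advanced items:
  [X → n . F] has the dot before F: add [F → . P n], [F → . n], [F → . D X]
  [F → . P n] has the dot before P: add [P → . X F c]
  [F → . D X] has the dot before D: add [D → . c ( c], [D → . F]
  [P → . X F c] has the dot before X: add [X → . X X], [X → . D], [X → . n F]

GOTO = { [D → . F], [D → . c ( c], [F → . D X], [F → . P n], [F → . n], [P → . X F c], [X → . D], [X → . X X], [X → . n F], [X → n . F] }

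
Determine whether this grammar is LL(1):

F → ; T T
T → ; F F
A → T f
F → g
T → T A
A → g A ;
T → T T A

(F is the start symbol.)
A grammar is LL(1) if for each non-terminal N with multiple productions, the predict sets of those productions are pairwise disjoint, where PREDICT(N → α) = (FIRST(α) \ {ε}) ∪ (FOLLOW(N) if α ⇒* ε).

Relevant sets:
  FIRST(T) = { ';' }

For F:
  PREDICT(F → ';' T T) = { ';' }
  PREDICT(F → g) = { 'g' }
For T:
  PREDICT(T → ';' F F) = { ';' }
  PREDICT(T → T A) = { ';' }
  PREDICT(T → T T A) = { ';' }
For A:
  PREDICT(A → T f) = { ';' }
  PREDICT(A → g A ';') = { 'g' }

Conflict found: Predict set conflict for T: { ';' }
The grammar is NOT LL(1).

Answer: No. Predict set conflict for T: { ';' }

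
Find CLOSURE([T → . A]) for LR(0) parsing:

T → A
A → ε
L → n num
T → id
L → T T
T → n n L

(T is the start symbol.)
{ [A → .], [T → . A] }

To compute CLOSURE, for each item [A → α.Bβ] where B is a non-terminal, add [B → .γ] for all productions B → γ; repeat for the newly added items until nothing changes.

Start with: [T → . A]
  [T → . A] has the dot before A: add [A → .]
No further items can be added.

CLOSURE = { [A → .], [T → . A] }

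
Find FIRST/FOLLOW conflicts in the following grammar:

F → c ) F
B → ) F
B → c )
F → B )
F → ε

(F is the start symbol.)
Yes. F → B ')' with FOLLOW(F) on { ')' }

A FIRST/FOLLOW conflict occurs when a non-terminal N has a nullable alternative N → β (β ⇒* ε) and another alternative N → α with FIRST(α) ∩ FOLLOW(N) ≠ ∅: on such a lookahead the parser cannot decide between expanding α and letting N vanish via β.

Nullable non-terminals: F.
FIRST sets used below: FIRST(B) = { ')', 'c' }

F: nullable alternative(s) F → ε; FOLLOW(F) = { $, ')' }
  F → c ) F: FIRST \ {ε} = { 'c' } — disjoint from FOLLOW(F)
  F → B ): FIRST \ {ε} = { ')', 'c' } — overlaps FOLLOW(F) on { ')' }: CONFLICT
  F → ε: FIRST \ {ε} = { } — this is the only nullable alternative, skip

B has no nullable alternative, so no FIRST/FOLLOW check is needed there.

So the grammar has 1 FIRST/FOLLOW conflict (marked CONFLICT above).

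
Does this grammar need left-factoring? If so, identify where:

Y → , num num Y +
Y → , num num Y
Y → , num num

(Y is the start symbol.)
Yes, Y has productions with common prefix ', num num'

Left-factoring is needed when two productions for the same non-terminal
share a common prefix on the right-hand side.

Productions for Y:
  Y → , num num Y +
  Y → , num num Y
  Y → , num num

Found common prefix ', num num' in productions for Y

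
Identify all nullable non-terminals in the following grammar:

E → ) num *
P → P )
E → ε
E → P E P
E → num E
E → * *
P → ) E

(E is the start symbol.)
A non-terminal is nullable if it can derive ε (the empty string): either it has an ε-production, or it has a production whose right-hand side consists entirely of nullable non-terminals.

ε-productions: E → ε
So E is immediately nullable.
No further non-terminal can be added: every production for the remaining non-terminals contains a terminal or a non-nullable non-terminal.
Nullable = { 'E' }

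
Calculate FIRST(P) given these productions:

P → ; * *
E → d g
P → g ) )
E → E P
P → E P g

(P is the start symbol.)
FIRST sets of the other non-terminals involved (by the same procedure, iterated to a fixed point):
  FIRST(E) = { 'd' }

From P → ; * *:
  - ';' is a terminal: add ';' and stop
From P → g ) ):
  - g is a terminal: add 'g' and stop
From P → E P g:
  - E is a non-terminal: add FIRST(E) \ {ε} = { 'd' }
    E is not nullable, so stop

Collecting: FIRST(P) = { ';', 'd', 'g' }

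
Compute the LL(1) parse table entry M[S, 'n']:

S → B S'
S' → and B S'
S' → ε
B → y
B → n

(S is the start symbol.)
S → B S'

To find M[S, 'n'], we find productions for S where 'n' is in the predict set (PREDICT(N → α) = (FIRST(α) \ {ε}) ∪ (FOLLOW(N) if α ⇒* ε)).

Relevant sets:
  FIRST(B) = { 'n', 'y' }

S → B S': PREDICT = { 'n', 'y' }
  'n' is in predict set, so this production goes in M[S, 'n']

M[S, 'n'] = S → B S'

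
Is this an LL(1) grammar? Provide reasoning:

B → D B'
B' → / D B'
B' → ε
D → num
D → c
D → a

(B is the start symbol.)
Yes, the grammar is LL(1).

A grammar is LL(1) if for each non-terminal N with multiple productions, the predict sets of those productions are pairwise disjoint, where PREDICT(N → α) = (FIRST(α) \ {ε}) ∪ (FOLLOW(N) if α ⇒* ε).

Relevant sets:
  FOLLOW(B') = { $ }

For B':
  PREDICT(B' → '/' D B') = { '/' }
  PREDICT(B' → ε) = { $ }
For D:
  PREDICT(D → num) = { 'num' }
  PREDICT(D → c) = { 'c' }
  PREDICT(D → a) = { 'a' }
B has a single production, so nothing to check there.

All predict sets are disjoint. The grammar IS LL(1).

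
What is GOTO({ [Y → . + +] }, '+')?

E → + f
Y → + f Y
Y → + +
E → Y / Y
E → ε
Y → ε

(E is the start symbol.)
{ [Y → + . +] }

GOTO(I, '+') = CLOSURE({ [A → αX.β] : [A → α.Xβ] ∈ I, X = '+' })

Items with dot before '+', with the dot advanced:
  [Y → . + +] → [Y → + . +]
Closure adds nothing (no advanced item has the dot before a non-terminal).

GOTO = { [Y → + . +] }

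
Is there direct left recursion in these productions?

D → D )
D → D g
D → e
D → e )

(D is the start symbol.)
Direct left recursion occurs when N → N α for some non-terminal N (the right-hand side begins with the left-hand side itself).

D → D ): LEFT RECURSIVE (starts with D)
D → D g: LEFT RECURSIVE (starts with D)
D → e: starts with e
D → e ): starts with e

The grammar has direct left recursion on: D.

Answer: Yes, D is left-recursive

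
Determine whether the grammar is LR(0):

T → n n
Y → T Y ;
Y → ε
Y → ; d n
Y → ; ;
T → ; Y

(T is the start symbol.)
No. Shift-reduce conflict between [Y → .] and [T → . ; Y]

A grammar is LR(0) if no state in the canonical LR(0) collection has:
  - both a shift item (dot before a terminal) and a complete item (shift-reduce conflict), or
  - two or more complete items (reduce-reduce conflict; the accept item [T' → T .] counts as a complete item here).

Augment with T' → T and build the canonical LR(0) collection (I0 = CLOSURE({[T' → . T]}), then GOTO on every symbol after a dot until no new states appear). It has 13 states:
  I0: { [T → . ; Y], [T → . n n], [T' → . T] }  — shift
  I1: { [T → . ; Y], [T → . n n], [T → ; . Y], [Y → . ; ;], [Y → . ; d n], [Y → . T Y ;], [Y → .] }  — shift, reduce
  I2: { [T' → T .] }  — accept
  I3: { [T → n . n] }  — shift
  I4: { [T → n n .] }  — reduce
  I5: { [T → . ; Y], [T → . n n], [T → ; . Y], [Y → . ; ;], [Y → . ; d n], [Y → . T Y ;], [Y → .], [Y → ; . ;], [Y → ; . d n] }  — shift, reduce
  I6: { [T → . ; Y], [T → . n n], [Y → . ; ;], [Y → . ; d n], [Y → . T Y ;], [Y → .], [Y → T . Y ;] }  — shift, reduce
  I7: { [T → ; Y .] }  — reduce
  I8: { [Y → T Y . ;] }  — shift
  I9: { [Y → T Y ; .] }  — reduce
  I10: { [T → . ; Y], [T → . n n], [T → ; . Y], [Y → . ; ;], [Y → . ; d n], [Y → . T Y ;], [Y → .], [Y → ; . ;], [Y → ; . d n], [Y → ; ; .] }  — shift, 2 reduces
  I11: { [Y → ; d . n] }  — shift
  I12: { [Y → ; d n .] }  — reduce

Conflict in state I1:
  Shift-reduce conflict between [Y → .] and [T → . ; Y]
So the grammar is NOT LR(0).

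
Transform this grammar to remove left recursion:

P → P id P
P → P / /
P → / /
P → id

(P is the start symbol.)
P → / / P'
P → id P'
P' → id P P'
P' → / / P'
P' → ε

P is directly left-recursive. The standard transformation for
  A → A α₁ | ... | A α_m | β₁ | ... | β_n
is
  A  → β₁ A' | ... | β_n A'
  A' → α₁ A' | ... | α_m A' | ε

P → / / becomes P → / / P'
P → id becomes P → id P'
P → P id P becomes P' → id P P'
P → P / / becomes P' → / / P'
Add P' → ε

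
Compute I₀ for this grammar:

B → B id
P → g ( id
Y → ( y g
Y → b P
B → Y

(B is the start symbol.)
{ [B → . B id], [B → . Y], [B' → . B], [Y → . ( y g], [Y → . b P] }

First, augment the grammar with B' → B
I₀ = CLOSURE({ [B' → . B] }):
  [B' → . B] has the dot before B: add [B → . B id], [B → . Y]
  [B → . Y] has the dot before Y: add [Y → . ( y g], [Y → . b P]
No further items can be added.

I₀ = { [B → . B id], [B → . Y], [B' → . B], [Y → . ( y g], [Y → . b P] }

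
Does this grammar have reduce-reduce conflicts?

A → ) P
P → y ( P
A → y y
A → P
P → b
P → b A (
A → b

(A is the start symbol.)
A reduce-reduce conflict occurs when an LR(0) state has two complete items [A → α .] and [B → β .] — both call for a reduction, and with no lookahead the parser cannot choose between them.

Augment with A' → A and build the canonical LR(0) collection (I0 = CLOSURE({[A' → . A]}), then GOTO on every symbol after a dot until no new states appear). It has 14 states:
  I0: { [A → . ) P], [A → . P], [A → . b], [A → . y y], [A' → . A], [P → . b A (], [P → . b], [P → . y ( P] }  — shift
  I1: { [A → ) . P], [P → . b A (], [P → . b], [P → . y ( P] }  — shift
  I2: { [A' → A .] }  — accept
  I3: { [A → P .] }  — reduce
  I4: { [A → . ) P], [A → . P], [A → . b], [A → . y y], [A → b .], [P → . b A (], [P → . b], [P → . y ( P], [P → b . A (], [P → b .] }  — shift, 2 reduces
  I5: { [A → y . y], [P → y . ( P] }  — shift
  I6: { [P → . b A (], [P → . b], [P → . y ( P], [P → y ( . P] }  — shift
  I7: { [A → y y .] }  — reduce
  I8: { [P → y ( P .] }  — reduce
  I9: { [A → . ) P], [A → . P], [A → . b], [A → . y y], [P → . b A (], [P → . b], [P → . y ( P], [P → b . A (], [P → b .] }  — shift, reduce
  I10: { [P → y . ( P] }  — shift
  I11: { [P → b A . (] }  — shift
  I12: { [P → b A ( .] }  — reduce
  I13: { [A → ) P .] }  — reduce

I4 contains complete items [A → b .], [P → b .] — reduce-reduce conflict.

Answer: Yes — I4: [A → b .] vs [P → b .]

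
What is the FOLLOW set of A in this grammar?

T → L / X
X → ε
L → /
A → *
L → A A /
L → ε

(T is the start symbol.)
{ '*', '/' }

To compute FOLLOW(A), find every occurrence of A on a right-hand side N → α A β: add FIRST(β) \ {ε}, and if β is empty or nullable also add FOLLOW(N). Iterate to a fixed point.

In L → A A /: A is followed by A '/', add FIRST(A '/') \ {ε} = { '*' }
In L → A A /: A is followed by '/', add FIRST('/') \ {ε} = { '/' }

Taking the union: FOLLOW(A) = { '*', '/' }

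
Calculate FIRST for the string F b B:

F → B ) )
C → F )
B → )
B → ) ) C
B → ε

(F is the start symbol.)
{ ')' }

FIRST sets of the non-terminals involved (from the grammar, by fixed-point iteration):
  FIRST(F) = { ')' }

To compute FIRST(F b B), process the symbols left to right:
Symbol F is a non-terminal. Add FIRST(F) \ {ε} = { ')' }
F is not nullable (ε ∉ FIRST(F)), so stop here.
FIRST(F b B) = { ')' }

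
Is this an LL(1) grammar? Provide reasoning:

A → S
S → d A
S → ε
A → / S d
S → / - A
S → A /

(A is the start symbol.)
A grammar is LL(1) if for each non-terminal N with multiple productions, the predict sets of those productions are pairwise disjoint, where PREDICT(N → α) = (FIRST(α) \ {ε}) ∪ (FOLLOW(N) if α ⇒* ε).

Relevant sets:
  FIRST(S) = { '/', 'd', ε }
  FIRST(A) = { '/', 'd', ε }
  FOLLOW(A) = { $, '/', 'd' }
  FOLLOW(S) = { $, '/', 'd' }

For A:
  PREDICT(A → S) = { $, '/', 'd' }
  PREDICT(A → '/' S d) = { '/' }
For S:
  PREDICT(S → d A) = { 'd' }
  PREDICT(S → ε) = { $, '/', 'd' }
  PREDICT(S → '/' '-' A) = { '/' }
  PREDICT(S → A '/') = { '/', 'd' }

Conflict found: Predict set conflict for A: { '/' }
The grammar is NOT LL(1).

Answer: No. Predict set conflict for A: { '/' }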